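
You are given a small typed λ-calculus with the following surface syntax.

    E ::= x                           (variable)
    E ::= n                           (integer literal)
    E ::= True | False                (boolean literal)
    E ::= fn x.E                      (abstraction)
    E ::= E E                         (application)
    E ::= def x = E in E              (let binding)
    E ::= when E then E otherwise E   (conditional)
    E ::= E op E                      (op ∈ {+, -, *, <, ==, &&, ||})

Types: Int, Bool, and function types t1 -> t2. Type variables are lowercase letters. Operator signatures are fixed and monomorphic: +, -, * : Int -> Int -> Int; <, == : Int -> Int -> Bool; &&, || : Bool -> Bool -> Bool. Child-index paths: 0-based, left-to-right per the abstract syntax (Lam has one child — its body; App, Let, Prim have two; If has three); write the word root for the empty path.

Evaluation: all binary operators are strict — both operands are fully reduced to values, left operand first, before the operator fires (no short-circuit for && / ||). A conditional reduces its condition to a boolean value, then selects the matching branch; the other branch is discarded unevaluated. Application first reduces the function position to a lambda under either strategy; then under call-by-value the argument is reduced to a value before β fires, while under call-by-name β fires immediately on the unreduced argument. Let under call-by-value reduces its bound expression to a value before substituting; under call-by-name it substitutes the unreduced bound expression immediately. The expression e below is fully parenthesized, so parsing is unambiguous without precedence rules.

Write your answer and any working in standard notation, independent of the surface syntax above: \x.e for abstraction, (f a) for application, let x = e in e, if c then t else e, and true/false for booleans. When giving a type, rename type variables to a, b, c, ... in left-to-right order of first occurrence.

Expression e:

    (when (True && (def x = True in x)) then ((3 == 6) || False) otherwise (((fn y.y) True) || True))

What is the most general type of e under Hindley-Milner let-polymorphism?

Answer: Bool

Trace:
  unify Bool ~ Bool
let x : Bool
x : Bool
  unify Bool ~ Bool
  unify Bool ~ Bool
  unify Int ~ Int
  unify Int ~ Int
  unify Bool ~ Bool
  unify Bool ~ Bool
y : a
\y._ : a -> a
  unify a -> a ~ Bool -> b
  unify a ~ Bool
  unify Bool ~ b
_ _ : Bool
  unify Bool ~ Bool
  unify Bool ~ Bool
  unify Bool ~ Bool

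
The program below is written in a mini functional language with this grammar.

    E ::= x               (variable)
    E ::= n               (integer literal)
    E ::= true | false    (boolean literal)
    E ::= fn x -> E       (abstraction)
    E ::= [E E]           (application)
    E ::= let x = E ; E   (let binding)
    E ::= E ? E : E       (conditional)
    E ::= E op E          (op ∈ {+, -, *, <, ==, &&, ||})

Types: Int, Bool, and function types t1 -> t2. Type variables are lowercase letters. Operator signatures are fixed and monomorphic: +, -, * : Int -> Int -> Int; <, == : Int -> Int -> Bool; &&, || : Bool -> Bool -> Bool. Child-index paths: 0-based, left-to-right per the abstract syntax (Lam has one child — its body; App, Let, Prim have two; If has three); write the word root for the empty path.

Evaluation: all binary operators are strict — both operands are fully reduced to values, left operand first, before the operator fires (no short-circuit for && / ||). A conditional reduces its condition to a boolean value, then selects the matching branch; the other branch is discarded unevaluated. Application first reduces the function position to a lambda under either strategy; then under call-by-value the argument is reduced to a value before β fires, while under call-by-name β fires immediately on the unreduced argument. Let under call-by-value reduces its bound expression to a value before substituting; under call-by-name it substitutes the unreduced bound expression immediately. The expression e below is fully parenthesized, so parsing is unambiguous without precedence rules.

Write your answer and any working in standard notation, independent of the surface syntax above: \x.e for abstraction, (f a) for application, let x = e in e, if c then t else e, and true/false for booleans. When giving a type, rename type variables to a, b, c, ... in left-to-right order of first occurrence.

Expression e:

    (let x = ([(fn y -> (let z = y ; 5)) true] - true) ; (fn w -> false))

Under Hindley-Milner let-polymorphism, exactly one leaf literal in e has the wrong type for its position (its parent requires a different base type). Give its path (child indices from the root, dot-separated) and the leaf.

Answer: 0.1 : true

Derivation:
y : a
let z : a
\y._ : a -> Int
  unify a -> Int ~ Bool -> b
  unify a ~ Bool
  unify Int ~ b
_ _ : Int
  unify Int ~ Int
  unify Bool ~ Int
  FAIL: mismatch Bool ~ Int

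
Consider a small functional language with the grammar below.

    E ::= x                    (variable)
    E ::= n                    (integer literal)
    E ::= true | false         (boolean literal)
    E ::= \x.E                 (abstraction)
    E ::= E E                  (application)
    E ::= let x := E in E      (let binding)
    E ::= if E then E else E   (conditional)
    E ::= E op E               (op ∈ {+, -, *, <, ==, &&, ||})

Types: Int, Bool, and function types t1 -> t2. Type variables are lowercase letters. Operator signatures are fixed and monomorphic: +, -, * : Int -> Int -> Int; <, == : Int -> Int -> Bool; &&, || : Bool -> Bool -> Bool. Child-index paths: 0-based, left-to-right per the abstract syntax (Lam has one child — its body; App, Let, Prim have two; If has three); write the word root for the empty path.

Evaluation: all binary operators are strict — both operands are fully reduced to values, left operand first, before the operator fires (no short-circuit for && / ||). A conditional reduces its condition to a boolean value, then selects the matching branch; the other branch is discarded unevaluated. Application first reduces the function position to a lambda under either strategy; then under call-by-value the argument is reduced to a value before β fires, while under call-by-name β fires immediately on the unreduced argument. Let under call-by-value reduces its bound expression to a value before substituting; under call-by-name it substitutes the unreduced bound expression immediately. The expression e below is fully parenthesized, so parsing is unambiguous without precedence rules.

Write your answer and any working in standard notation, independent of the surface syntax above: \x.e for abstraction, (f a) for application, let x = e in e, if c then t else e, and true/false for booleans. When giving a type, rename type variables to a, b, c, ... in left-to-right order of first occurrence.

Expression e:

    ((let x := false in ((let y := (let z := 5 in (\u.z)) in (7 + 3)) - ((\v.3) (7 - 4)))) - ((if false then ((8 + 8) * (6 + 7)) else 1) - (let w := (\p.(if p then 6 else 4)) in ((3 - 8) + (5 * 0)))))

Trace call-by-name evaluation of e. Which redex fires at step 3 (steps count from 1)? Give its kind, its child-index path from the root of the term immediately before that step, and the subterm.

Answer: delta at 0.0 : (7 + 3)

Trace:
step 0: ((let x = false in ((let y = (let z = 5 in (\u.z)) in (7 + 3)) - ((\v.3) (7 - 4)))) - ((if false then ((8 + 8) * (6 + 7)) else 1) - (let w = (\p.(if p then 6 else 4)) in ((3 - 8) + (5 * 0)))))
step 1: [let@0] (((let y = (let z = 5 in (\u.z)) in (7 + 3)) - ((\v.3) (7 - 4))) - ((if false then ((8 + 8) * (6 + 7)) else 1) - (let w = (\p.(if p then 6 else 4)) in ((3 - 8) + (5 * 0)))))
step 2: [let@0.0] (((7 + 3) - ((\v.3) (7 - 4))) - ((if false then ((8 + 8) * (6 + 7)) else 1) - (let w = (\p.(if p then 6 else 4)) in ((3 - 8) + (5 * 0)))))
step 3: [delta@0.0] ((10 - ((\v.3) (7 - 4))) - ((if false then ((8 + 8) * (6 + 7)) else 1) - (let w = (\p.(if p then 6 else 4)) in ((3 - 8) + (5 * 0)))))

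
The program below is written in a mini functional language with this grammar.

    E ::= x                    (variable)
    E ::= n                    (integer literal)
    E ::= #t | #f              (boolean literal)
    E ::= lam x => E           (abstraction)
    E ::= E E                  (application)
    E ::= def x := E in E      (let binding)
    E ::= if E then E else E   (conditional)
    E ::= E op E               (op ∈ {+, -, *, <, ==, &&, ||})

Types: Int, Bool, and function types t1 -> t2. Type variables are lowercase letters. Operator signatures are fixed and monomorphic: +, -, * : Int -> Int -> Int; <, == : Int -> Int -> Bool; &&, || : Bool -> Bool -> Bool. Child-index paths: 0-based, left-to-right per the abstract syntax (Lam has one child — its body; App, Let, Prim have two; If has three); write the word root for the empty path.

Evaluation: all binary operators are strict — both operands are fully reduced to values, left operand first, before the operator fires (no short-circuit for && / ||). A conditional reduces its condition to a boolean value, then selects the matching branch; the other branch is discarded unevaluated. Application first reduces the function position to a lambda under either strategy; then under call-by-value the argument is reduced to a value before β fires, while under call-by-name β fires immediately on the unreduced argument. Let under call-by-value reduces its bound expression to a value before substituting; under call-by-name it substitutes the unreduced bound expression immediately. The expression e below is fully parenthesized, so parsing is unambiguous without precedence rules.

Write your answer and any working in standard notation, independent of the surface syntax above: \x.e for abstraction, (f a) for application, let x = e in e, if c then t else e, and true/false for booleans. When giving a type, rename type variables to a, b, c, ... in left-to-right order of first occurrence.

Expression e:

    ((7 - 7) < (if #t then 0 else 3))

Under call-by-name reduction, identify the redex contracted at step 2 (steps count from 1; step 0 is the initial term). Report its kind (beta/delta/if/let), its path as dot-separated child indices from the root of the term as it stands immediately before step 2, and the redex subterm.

Answer: if at 1 : (if true then 0 else 3)

Trace:
step 0: ((7 - 7) < (if true then 0 else 3))
step 1: [delta@0] (0 < (if true then 0 else 3))
step 2: [if@1] (0 < 0)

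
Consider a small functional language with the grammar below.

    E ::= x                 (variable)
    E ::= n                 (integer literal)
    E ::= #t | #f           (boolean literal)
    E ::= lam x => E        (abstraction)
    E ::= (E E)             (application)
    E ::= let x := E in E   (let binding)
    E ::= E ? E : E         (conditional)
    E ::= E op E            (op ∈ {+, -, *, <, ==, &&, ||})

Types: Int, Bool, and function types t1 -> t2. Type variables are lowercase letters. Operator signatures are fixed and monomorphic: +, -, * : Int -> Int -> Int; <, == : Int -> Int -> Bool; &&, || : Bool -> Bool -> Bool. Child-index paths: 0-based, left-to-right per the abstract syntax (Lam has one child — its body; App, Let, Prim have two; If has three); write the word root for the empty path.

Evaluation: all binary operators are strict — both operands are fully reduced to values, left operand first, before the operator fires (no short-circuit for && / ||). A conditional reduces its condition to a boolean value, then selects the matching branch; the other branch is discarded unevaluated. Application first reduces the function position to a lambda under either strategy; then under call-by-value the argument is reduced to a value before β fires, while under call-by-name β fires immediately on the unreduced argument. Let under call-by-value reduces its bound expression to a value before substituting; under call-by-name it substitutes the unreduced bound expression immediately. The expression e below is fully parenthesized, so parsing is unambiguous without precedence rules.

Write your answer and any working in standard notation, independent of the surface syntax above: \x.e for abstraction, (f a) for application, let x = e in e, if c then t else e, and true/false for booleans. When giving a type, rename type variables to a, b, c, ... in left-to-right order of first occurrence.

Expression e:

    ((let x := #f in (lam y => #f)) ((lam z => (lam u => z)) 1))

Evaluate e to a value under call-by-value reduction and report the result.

Working:
step 0: ((let x = false in (\y.false)) ((\z.(\u.z)) 1))
step 1: [let@0] ((\y.false) ((\z.(\u.z)) 1))
step 2: [beta@1] ((\y.false) (\u.1))
step 3: [beta@root] false

Answer: false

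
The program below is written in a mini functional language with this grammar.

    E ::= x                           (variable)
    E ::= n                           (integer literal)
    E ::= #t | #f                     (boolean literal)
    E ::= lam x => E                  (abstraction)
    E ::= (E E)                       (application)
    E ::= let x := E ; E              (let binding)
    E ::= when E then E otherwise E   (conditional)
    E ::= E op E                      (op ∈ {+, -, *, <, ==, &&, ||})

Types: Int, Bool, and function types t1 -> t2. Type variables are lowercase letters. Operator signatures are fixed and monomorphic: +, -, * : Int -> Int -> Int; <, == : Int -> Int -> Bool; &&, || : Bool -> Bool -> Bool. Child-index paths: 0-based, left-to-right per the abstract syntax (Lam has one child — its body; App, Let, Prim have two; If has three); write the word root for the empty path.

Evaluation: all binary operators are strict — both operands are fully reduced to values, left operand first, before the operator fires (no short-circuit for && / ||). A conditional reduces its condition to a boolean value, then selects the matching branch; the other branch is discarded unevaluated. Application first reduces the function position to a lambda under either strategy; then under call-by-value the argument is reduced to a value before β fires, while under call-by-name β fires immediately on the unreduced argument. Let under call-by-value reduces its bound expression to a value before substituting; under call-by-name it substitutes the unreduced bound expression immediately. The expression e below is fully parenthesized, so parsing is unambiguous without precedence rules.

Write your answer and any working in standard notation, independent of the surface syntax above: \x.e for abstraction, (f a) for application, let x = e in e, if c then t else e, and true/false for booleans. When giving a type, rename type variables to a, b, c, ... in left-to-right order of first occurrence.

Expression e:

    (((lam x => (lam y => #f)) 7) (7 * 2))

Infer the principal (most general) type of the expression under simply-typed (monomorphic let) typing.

Answer: Bool

Trace:
\y._ : b -> Bool
\x._ : a -> b -> Bool
  unify a -> b -> Bool ~ Int -> c
  unify a ~ Int
  unify b -> Bool ~ c
_ _ : b -> Bool
  unify Int ~ Int
  unify Int ~ Int
  unify b -> Bool ~ Int -> d
  unify b ~ Int
  unify Bool ~ d
_ _ : Bool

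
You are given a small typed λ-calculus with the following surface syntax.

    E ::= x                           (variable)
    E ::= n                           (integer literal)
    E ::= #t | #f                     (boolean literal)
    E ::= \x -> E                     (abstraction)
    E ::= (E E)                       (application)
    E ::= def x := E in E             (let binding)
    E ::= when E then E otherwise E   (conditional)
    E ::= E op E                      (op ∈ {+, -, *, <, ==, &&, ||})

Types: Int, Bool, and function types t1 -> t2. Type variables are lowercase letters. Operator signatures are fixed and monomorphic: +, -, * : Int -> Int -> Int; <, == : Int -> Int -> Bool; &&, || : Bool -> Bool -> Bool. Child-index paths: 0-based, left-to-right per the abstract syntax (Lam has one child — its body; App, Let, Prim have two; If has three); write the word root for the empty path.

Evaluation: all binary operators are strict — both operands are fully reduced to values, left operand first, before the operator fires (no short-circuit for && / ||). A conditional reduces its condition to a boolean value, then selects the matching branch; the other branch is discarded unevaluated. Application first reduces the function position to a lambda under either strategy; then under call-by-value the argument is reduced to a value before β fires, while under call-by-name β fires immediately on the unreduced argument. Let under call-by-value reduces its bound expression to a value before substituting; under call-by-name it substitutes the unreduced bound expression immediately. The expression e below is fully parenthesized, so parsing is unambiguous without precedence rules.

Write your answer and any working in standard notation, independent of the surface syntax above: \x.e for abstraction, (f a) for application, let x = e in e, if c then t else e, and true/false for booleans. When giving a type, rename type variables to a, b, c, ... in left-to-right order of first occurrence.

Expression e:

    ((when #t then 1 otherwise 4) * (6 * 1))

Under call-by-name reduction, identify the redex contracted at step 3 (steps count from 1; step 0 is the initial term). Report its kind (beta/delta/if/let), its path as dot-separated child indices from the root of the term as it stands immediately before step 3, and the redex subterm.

Answer: delta at root : (1 * 6)

Trace:
step 0: ((if true then 1 else 4) * (6 * 1))
step 1: [if@0] (1 * (6 * 1))
step 2: [delta@1] (1 * 6)
step 3: [delta@root] 6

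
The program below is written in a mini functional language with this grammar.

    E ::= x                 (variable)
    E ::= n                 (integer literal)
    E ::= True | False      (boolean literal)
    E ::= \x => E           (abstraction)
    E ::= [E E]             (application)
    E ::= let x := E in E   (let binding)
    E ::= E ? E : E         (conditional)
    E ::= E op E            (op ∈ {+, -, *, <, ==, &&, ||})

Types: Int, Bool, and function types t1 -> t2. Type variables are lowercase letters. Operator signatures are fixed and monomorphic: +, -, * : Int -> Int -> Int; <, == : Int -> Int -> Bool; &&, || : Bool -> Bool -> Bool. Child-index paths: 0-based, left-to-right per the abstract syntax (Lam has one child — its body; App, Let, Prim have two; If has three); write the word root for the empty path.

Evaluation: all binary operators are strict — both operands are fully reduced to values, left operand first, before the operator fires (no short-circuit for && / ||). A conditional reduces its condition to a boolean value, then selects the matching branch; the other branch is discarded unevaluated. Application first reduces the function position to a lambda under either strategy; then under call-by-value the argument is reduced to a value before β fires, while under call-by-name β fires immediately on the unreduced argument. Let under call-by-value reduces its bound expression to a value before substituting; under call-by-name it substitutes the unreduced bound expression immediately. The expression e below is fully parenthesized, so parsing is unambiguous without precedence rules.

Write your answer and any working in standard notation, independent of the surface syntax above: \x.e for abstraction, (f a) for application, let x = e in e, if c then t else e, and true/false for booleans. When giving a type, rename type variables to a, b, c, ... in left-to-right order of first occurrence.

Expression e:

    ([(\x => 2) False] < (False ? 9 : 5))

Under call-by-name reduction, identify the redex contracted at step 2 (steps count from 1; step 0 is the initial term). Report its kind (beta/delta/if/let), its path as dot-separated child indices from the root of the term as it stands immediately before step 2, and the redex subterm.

Trace:
step 0: (((\x.2) false) < (if false then 9 else 5))
step 1: [beta@0] (2 < (if false then 9 else 5))
step 2: [if@1] (2 < 5)

Answer: if at 1 : (if false then 9 else 5)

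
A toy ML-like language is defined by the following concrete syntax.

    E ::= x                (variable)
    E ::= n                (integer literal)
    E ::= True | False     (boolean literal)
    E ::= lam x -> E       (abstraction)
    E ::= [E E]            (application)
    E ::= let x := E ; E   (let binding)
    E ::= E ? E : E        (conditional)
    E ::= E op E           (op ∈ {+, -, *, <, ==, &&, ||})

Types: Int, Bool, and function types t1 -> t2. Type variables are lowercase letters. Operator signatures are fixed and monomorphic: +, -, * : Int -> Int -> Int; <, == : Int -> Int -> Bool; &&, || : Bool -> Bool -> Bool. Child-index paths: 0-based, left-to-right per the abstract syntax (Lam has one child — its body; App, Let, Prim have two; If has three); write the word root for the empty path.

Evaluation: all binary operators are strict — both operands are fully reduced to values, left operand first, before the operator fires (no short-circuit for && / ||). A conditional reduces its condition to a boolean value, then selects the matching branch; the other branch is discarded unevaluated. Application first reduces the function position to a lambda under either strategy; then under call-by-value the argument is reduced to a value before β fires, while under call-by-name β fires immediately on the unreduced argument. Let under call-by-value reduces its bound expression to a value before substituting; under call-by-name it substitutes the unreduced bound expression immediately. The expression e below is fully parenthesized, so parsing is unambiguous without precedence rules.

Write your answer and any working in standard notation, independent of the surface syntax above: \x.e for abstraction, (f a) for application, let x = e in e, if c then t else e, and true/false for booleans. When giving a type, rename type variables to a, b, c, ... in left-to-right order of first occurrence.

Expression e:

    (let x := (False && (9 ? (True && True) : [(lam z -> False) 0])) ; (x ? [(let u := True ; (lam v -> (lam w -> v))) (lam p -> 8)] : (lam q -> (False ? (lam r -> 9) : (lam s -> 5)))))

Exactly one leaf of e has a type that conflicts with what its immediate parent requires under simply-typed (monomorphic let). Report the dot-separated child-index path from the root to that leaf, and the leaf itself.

Answer: 0.1.0 : 9

Trace:
  unify Bool ~ Bool
  unify Int ~ Bool
  FAIL: mismatch Int ~ Bool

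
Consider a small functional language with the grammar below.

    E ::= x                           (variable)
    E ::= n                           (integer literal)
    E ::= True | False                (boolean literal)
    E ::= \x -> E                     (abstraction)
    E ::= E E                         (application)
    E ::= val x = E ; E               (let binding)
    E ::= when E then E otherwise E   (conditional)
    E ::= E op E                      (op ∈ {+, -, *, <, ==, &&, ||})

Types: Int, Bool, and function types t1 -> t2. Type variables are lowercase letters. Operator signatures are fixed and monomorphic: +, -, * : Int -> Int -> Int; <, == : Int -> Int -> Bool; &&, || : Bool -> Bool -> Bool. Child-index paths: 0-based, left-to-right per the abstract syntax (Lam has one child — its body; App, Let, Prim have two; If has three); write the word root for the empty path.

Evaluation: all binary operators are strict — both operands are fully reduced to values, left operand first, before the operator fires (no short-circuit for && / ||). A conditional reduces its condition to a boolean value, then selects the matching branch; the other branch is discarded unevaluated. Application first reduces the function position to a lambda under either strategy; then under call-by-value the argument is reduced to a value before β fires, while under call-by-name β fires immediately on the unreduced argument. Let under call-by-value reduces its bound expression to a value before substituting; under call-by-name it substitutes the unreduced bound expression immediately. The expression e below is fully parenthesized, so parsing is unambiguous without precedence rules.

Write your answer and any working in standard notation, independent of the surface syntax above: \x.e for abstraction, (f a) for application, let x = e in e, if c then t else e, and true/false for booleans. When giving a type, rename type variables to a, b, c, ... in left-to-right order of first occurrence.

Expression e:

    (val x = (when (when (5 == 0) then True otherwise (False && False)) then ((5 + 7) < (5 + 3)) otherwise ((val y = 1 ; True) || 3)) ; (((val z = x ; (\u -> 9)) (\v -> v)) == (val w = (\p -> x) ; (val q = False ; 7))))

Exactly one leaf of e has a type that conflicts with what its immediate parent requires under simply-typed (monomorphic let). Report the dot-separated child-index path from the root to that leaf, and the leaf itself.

Answer: 0.2.1 : 3

Derivation:
  unify Int ~ Int
  unify Int ~ Int
  unify Bool ~ Bool
  unify Bool ~ Bool
  unify Bool ~ Bool
  unify Bool ~ Bool
  unify Bool ~ Bool
  unify Int ~ Int
  unify Int ~ Int
  unify Int ~ Int
  unify Int ~ Int
  unify Int ~ Int
  unify Int ~ Int
let y : Int
  unify Bool ~ Bool
  unify Int ~ Bool
  FAIL: mismatch Int ~ Bool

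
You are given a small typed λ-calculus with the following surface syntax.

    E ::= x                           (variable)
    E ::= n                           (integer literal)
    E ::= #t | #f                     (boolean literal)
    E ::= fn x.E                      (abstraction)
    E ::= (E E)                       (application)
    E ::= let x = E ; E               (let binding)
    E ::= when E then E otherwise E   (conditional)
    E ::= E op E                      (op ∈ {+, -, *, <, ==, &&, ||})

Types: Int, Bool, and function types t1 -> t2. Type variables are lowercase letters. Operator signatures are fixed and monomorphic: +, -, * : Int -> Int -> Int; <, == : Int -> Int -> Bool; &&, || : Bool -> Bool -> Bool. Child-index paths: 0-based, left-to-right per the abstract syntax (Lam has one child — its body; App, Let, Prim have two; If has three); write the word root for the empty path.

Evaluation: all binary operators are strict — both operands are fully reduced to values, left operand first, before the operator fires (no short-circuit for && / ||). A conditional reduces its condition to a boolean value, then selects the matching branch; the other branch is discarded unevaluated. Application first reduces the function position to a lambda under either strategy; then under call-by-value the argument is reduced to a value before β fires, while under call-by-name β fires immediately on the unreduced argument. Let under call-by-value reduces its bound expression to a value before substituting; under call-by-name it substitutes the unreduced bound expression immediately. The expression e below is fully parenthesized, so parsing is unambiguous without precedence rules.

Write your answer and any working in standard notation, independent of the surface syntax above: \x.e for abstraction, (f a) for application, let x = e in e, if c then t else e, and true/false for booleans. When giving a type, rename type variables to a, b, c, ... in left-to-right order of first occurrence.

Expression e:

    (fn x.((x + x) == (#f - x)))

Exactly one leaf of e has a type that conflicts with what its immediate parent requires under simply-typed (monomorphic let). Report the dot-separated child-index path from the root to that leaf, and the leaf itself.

Answer: 0.1.0 : false

Working:
x : a
  unify a ~ Int
x : Int
  unify Int ~ Int
  unify Int ~ Int
  unify Bool ~ Int
  FAIL: mismatch Bool ~ Int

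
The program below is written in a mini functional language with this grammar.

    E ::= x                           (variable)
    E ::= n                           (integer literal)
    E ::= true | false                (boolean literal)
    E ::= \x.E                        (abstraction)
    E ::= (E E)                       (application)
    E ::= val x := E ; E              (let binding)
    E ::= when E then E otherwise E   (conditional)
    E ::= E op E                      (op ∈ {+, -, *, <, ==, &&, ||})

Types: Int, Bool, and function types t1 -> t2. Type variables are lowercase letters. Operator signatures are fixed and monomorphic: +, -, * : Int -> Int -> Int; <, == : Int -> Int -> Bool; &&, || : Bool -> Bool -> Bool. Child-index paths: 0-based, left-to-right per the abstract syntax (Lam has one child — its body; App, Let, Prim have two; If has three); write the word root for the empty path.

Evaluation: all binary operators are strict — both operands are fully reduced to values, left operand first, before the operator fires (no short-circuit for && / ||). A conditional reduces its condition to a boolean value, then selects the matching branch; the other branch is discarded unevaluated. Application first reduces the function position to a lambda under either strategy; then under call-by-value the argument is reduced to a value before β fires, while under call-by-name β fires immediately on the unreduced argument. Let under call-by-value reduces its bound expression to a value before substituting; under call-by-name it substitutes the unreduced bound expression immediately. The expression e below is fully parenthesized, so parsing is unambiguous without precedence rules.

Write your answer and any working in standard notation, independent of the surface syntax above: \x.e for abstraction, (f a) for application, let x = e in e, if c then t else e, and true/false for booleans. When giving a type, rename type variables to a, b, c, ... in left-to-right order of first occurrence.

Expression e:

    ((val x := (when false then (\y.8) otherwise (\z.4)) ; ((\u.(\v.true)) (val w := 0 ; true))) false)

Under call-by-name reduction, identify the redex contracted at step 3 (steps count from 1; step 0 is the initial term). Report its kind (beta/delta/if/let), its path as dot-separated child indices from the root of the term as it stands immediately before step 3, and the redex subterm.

Trace:
step 0: ((let x = (if false then (\y.8) else (\z.4)) in ((\u.(\v.true)) (let w = 0 in true))) false)
step 1: [let@0] (((\u.(\v.true)) (let w = 0 in true)) false)
step 2: [beta@0] ((\v.true) false)
step 3: [beta@root] true

Answer: beta at root : ((\v.true) false)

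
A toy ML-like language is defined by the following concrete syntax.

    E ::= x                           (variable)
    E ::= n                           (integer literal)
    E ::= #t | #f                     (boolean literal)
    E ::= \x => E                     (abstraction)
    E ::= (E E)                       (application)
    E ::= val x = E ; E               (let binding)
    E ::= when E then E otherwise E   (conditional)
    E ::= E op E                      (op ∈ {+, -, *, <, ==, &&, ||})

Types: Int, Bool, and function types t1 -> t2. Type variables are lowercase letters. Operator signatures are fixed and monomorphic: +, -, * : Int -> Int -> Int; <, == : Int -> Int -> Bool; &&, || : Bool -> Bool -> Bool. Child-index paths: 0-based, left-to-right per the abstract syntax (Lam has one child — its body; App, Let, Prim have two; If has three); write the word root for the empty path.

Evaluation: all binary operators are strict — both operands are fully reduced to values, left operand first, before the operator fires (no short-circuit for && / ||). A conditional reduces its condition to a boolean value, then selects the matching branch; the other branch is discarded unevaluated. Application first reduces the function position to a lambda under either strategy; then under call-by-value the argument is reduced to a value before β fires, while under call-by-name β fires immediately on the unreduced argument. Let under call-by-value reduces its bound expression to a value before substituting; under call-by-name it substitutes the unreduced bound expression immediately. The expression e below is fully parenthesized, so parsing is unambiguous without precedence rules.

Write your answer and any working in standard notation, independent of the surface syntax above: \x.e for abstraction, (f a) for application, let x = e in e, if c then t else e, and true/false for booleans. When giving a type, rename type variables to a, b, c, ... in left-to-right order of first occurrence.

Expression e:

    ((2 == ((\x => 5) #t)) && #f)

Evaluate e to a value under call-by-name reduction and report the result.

Answer: false

Trace:
step 0: ((2 == ((\x.5) true)) && false)
step 1: [beta@0.1] ((2 == 5) && false)
step 2: [delta@0] (false && false)
step 3: [delta@root] false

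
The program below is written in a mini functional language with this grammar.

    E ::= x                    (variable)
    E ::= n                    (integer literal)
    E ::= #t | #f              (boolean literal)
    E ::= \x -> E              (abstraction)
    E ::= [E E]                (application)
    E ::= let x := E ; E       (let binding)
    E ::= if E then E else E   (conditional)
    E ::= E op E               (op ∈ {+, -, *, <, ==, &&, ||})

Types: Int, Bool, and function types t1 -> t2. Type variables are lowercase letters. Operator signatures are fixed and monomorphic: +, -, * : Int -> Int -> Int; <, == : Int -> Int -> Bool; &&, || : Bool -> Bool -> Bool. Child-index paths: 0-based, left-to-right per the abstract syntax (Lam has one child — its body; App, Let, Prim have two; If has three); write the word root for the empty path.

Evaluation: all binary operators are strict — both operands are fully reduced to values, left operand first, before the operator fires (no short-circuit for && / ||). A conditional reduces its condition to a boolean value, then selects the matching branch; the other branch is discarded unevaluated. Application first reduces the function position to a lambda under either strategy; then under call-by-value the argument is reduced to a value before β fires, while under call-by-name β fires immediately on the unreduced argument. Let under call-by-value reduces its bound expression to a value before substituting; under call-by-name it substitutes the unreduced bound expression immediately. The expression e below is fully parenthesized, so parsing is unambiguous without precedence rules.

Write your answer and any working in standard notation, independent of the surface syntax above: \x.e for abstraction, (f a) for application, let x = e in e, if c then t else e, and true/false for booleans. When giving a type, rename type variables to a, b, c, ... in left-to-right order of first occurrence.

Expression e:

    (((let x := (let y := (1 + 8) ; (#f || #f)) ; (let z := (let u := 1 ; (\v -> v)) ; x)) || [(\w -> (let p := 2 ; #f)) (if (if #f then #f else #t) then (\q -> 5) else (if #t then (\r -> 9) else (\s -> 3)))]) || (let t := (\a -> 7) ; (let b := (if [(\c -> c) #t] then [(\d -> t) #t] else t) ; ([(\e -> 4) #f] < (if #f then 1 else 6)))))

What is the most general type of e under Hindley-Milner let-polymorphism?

Trace:
  unify Int ~ Int
  unify Int ~ Int
let y : Int
  unify Bool ~ Bool
  unify Bool ~ Bool
let x : Bool
let u : Int
v : a
\v._ : a -> a
let z : forall. a -> a
x : Bool
  unify Bool ~ Bool
let p : Int
\w._ : b -> Bool
  unify Bool ~ Bool
  unify Bool ~ Bool
  unify Bool ~ Bool
\q._ : c -> Int
  unify Bool ~ Bool
\r._ : d -> Int
\s._ : e -> Int
  unify d -> Int ~ e -> Int
  unify d ~ e
  unify Int ~ Int
  unify c -> Int ~ e -> Int
  unify c ~ e
  unify Int ~ Int
  unify b -> Bool ~ (e -> Int) -> f
  unify b ~ e -> Int
  unify Bool ~ f
_ _ : Bool
  unify Bool ~ Bool
  unify Bool ~ Bool
\a._ : g -> Int
let t : forall. g -> Int
c : h
\c._ : h -> h
  unify h -> h ~ Bool -> i
  unify h ~ Bool
  unify Bool ~ i
_ _ : Bool
  unify Bool ~ Bool
t : k -> Int
\d._ : j -> k -> Int
  unify j -> k -> Int ~ Bool -> l
  unify j ~ Bool
  unify k -> Int ~ l
_ _ : k -> Int
t : m -> Int
  unify k -> Int ~ m -> Int
  unify k ~ m
  unify Int ~ Int
let b : forall. m -> Int
\e._ : n -> Int
  unify n -> Int ~ Bool -> o
  unify n ~ Bool
  unify Int ~ o
_ _ : Int
  unify Int ~ Int
  unify Bool ~ Bool
  unify Int ~ Int
  unify Int ~ Int
  unify Bool ~ Bool

Answer: Bool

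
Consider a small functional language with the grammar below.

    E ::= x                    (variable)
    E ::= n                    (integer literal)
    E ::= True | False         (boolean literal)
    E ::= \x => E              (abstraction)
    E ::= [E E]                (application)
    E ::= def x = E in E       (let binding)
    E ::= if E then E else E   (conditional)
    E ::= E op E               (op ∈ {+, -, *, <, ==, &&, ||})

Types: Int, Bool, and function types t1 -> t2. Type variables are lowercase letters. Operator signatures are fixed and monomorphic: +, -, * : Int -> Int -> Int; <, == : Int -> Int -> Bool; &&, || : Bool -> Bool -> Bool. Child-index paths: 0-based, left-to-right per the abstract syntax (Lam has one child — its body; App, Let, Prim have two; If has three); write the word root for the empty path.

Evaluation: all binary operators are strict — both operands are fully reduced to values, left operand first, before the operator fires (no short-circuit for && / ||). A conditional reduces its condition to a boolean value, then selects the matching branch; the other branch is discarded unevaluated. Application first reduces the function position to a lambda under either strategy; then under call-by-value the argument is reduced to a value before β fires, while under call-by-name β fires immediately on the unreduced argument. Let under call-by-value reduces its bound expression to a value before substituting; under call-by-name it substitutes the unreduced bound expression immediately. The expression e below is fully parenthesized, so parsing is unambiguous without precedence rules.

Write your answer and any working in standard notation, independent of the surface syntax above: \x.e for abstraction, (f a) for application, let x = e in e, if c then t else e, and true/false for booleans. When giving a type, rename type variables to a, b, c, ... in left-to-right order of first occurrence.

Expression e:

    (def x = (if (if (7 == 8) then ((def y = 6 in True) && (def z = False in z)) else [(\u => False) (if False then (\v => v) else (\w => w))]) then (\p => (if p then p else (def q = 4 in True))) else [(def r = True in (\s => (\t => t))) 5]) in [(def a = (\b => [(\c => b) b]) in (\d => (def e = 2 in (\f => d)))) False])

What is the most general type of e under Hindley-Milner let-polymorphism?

Working:
  unify Int ~ Int
  unify Int ~ Int
  unify Bool ~ Bool
let y : Int
  unify Bool ~ Bool
let z : Bool
z : Bool
  unify Bool ~ Bool
\u._ : a -> Bool
  unify Bool ~ Bool
v : b
\v._ : b -> b
w : c
\w._ : c -> c
  unify b -> b ~ c -> c
  unify b ~ c
  unify c ~ c
  unify a -> Bool ~ (c -> c) -> d
  unify a ~ c -> c
  unify Bool ~ d
_ _ : Bool
  unify Bool ~ Bool
  unify Bool ~ Bool
p : e
  unify e ~ Bool
p : Bool
let q : Int
  unify Bool ~ Bool
\p._ : Bool -> Bool
let r : Bool
t : g
\t._ : g -> g
\s._ : f -> g -> g
  unify f -> g -> g ~ Int -> h
  unify f ~ Int
  unify g -> g ~ h
_ _ : g -> g
  unify Bool -> Bool ~ g -> g
  unify Bool ~ g
  unify Bool ~ Bool
let x : Bool -> Bool
b : i
\c._ : j -> i
b : i
  unify j -> i ~ i -> k
  unify j ~ i
  unify i ~ k
_ _ : k
\b._ : k -> k
let a : forall. k -> k
let e : Int
d : l
\f._ : m -> l
\d._ : l -> m -> l
  unify l -> m -> l ~ Bool -> n
  unify l ~ Bool
  unify m -> Bool ~ n
_ _ : m -> Bool

Answer: a -> Bool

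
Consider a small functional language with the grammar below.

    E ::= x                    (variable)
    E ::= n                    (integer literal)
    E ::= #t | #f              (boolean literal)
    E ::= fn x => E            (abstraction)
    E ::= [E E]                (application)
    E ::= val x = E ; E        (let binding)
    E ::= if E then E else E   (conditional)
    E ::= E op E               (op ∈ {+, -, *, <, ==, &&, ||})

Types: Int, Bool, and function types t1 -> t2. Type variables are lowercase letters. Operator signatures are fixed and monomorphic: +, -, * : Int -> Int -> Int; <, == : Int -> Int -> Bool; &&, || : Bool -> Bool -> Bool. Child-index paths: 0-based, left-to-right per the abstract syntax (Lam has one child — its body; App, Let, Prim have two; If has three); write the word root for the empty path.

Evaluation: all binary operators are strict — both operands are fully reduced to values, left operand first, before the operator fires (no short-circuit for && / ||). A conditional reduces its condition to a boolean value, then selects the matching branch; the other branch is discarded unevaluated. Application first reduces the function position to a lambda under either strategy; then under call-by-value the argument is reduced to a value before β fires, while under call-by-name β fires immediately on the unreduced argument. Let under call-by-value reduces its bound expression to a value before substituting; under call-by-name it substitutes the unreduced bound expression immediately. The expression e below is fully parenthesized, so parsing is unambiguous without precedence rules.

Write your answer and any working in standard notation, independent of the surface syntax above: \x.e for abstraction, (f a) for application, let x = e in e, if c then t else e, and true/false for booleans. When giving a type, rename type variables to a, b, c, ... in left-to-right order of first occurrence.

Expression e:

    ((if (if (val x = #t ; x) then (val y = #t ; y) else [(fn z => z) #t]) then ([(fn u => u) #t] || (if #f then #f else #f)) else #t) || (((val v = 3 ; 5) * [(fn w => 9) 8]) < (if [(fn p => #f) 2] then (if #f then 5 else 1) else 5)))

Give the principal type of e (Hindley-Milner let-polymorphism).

Answer: Bool

Trace:
let x : Bool
x : Bool
  unify Bool ~ Bool
let y : Bool
y : Bool
z : a
\z._ : a -> a
  unify a -> a ~ Bool -> b
  unify a ~ Bool
  unify Bool ~ b
_ _ : Bool
  unify Bool ~ Bool
  unify Bool ~ Bool
u : c
\u._ : c -> c
  unify c -> c ~ Bool -> d
  unify c ~ Bool
  unify Bool ~ d
_ _ : Bool
  unify Bool ~ Bool
  unify Bool ~ Bool
  unify Bool ~ Bool
  unify Bool ~ Bool
  unify Bool ~ Bool
  unify Bool ~ Bool
let v : Int
  unify Int ~ Int
\w._ : e -> Int
  unify e -> Int ~ Int -> f
  unify e ~ Int
  unify Int ~ f
_ _ : Int
  unify Int ~ Int
  unify Int ~ Int
\p._ : g -> Bool
  unify g -> Bool ~ Int -> h
  unify g ~ Int
  unify Bool ~ h
_ _ : Bool
  unify Bool ~ Bool
  unify Bool ~ Bool
  unify Int ~ Int
  unify Int ~ Int
  unify Int ~ Int
  unify Bool ~ Bool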